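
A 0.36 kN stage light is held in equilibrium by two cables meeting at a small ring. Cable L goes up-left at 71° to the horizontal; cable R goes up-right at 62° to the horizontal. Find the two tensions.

T_L = 0.2311 kN, T_R = 0.1603 kN

ΣF_x = 0: −T_L·cos71° + T_R·cos62° = 0 → T_R = 0.693478·T_L.
ΣF_y = 0: T_L·sin71° + T_R·sin62° = 0.36.
Substitute: T_L·(0.945519 + 0.693478·0.882948) = 0.36 → T_L = 0.231092 ≈ 0.2311 kN.
Then T_R = 0.693478 × 0.231092 = 0.1603 kN.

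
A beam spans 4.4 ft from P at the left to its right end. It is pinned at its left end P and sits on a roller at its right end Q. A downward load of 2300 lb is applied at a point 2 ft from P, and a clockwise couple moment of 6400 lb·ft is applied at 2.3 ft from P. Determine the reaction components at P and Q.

P_x = 0, P_y = -200.0 lb, Q_y = 2500 lb

Moments about P: Q_y·4.4 − 2300·2 − 6400 = 0 → Q_y = 11000/4.4 = 2500 lb.
ΣF_y = 0: P_y + 2500 − 2300 = 0 → P_y = -200.0 lb.
ΣF_x = 0: no horizontal applied forces, so P_x = 0.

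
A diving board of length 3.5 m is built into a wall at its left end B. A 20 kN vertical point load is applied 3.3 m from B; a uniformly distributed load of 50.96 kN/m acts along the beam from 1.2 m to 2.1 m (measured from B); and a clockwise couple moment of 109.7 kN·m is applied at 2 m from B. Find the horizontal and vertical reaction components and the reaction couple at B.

Resultant of the distributed load: 50.96 × 0.9 = 45.864 kN at 1.65 m from B.
ΣF_x = 0: B_x = 0.
ΣF_y = 0: B_y − 20 − 50.96·0.9 = 0 → B_y = 65.86 kN.
ΣM about B: M_B − 20·3.3 − (50.96·0.9)·1.65 − 109.7 = 0 → M_B = 251.4 kN·m.

B_x = 0, B_y = 65.86 kN, M_B = 251.4 kN·m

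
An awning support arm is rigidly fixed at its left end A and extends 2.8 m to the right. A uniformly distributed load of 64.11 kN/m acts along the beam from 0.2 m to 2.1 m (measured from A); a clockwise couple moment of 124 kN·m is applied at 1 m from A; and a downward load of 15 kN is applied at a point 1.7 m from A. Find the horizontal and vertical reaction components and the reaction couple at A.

Resultant of the distributed load: 64.11 × 1.9 = 121.809 kN at 1.15 m from A.
ΣF_x = 0: A_x = 0.
ΣF_y = 0: A_y − 64.11·1.9 − 15 = 0 → A_y = 136.8 kN.
ΣM about A: M_A − (64.11·1.9)·1.15 − 124 − 15·1.7 = 0 → M_A = 289.6 kN·m.

A_x = 0, A_y = 136.8 kN, M_A = 289.6 kN·m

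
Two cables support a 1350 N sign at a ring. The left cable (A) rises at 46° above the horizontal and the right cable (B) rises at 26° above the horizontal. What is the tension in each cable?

ΣF_x = 0: −T_A·cos46° + T_B·cos26° = 0 → T_B = 0.772878·T_A.
ΣF_y = 0: T_A·sin46° + T_B·sin26° = 1350.
Substitute: T_A·(0.71934 + 0.772878·0.438371) = 1350 → T_A = 1275.81 ≈ 1276 N.
Then T_B = 0.772878 × 1275.81 = 986.0 N.

T_A = 1276 N, T_B = 986.0 N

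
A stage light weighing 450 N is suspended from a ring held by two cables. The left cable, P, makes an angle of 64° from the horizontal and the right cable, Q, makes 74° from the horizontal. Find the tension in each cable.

ΣF_x = 0: −T_P·cos64° + T_Q·cos74° = 0 → T_Q = 1.59039·T_P.
ΣF_y = 0: T_P·sin64° + T_Q·sin74° = 450.
Substitute: T_P·(0.898794 + 1.59039·0.961262) = 450 → T_P = 185.37 ≈ 185.4 N.
Then T_Q = 1.59039 × 185.37 = 294.8 N.

T_P = 185.4 N, T_Q = 294.8 N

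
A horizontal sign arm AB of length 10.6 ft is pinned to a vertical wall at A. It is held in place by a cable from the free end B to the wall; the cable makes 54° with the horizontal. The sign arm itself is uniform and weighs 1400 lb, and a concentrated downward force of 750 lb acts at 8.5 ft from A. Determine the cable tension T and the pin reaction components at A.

ΣM about A: T·sin54°·10.6 − 1400·5.3 − 750·8.5 = 0 → T = 13795/(10.6·0.809017) = 1608.64 ≈ 1609 lb.
ΣF_x = 0: A_x − T·cos54° = 0 → A_x = 1608.64 × 0.587785 = 945.5 lb.
ΣF_y = 0: A_y + T·sin54° − 1400 − 750 = 0 → A_y = 2150 − 1608.64 × 0.809017 = 848.6 lb.

T = 1609 lb, A_x = 945.5 lb, A_y = 848.6 lb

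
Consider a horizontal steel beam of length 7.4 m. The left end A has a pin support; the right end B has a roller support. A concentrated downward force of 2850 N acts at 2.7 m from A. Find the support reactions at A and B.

A_x = 0, A_y = 1810 N, B_y = 1040 N

ΣM about A: B_y·7.4 − 2850·2.7 = 0 → B_y = 7695/7.4 = 1039.86 ≈ 1040 N.
ΣF_y = 0: A_y + 1039.86 − 2850 = 0 → A_y = 1810 N.
ΣF_x = 0: no horizontal applied forces, so A_x = 0.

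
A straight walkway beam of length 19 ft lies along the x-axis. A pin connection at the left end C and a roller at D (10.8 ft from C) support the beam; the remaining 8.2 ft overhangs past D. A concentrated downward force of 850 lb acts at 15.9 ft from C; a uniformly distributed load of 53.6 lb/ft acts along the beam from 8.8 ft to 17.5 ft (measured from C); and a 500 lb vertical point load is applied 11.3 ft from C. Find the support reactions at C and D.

Resultant of the distributed load: 53.6 × 8.7 = 466.32 lb at 13.15 ft from C.
ΣM about C: D_y·10.8 − 850·15.9 − (53.6·8.7)·13.15 − 500·11.3 = 0 → D_y = 25297.108/10.8 = 2342.32 ≈ 2342 lb.
ΣF_y = 0: C_y + 2342.32 − 850 − 53.6·8.7 − 500 = 0 → C_y = -526.0 lb.
ΣF_x = 0: no horizontal applied forces, so C_x = 0.

C_x = 0, C_y = -526.0 lb, D_y = 2342 lb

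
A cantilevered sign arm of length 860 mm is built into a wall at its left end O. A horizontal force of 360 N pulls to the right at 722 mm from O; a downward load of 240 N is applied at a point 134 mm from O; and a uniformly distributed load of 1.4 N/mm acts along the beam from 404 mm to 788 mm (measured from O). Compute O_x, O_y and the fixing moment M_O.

O_x = -360.0 N, O_y = 777.6 N, M_O = 352600 N·mm

Resultant of the distributed load: 1.4 × 384 = 537.6 N at 596 mm from O.
ΣF_x = 0: O_x + 360 = 0 → O_x = -360.0 N.
ΣF_y = 0: O_y − 240 − 1.4·384 = 0 → O_y = 777.6 N.
ΣM about O: M_O − 240·134 − (1.4·384)·596 = 0 → M_O = 352600 N·mm.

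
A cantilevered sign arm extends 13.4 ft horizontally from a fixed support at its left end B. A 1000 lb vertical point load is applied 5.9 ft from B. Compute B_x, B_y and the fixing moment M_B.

B_x = 0, B_y = 1000 lb, M_B = 5900 lb·ft

ΣF_x = 0: B_x = 0.
ΣF_y = 0: B_y − 1000 = 0 → B_y = 1000 lb.
ΣM about B: M_B − 1000·5.9 = 0 → M_B = 5900 lb·ft.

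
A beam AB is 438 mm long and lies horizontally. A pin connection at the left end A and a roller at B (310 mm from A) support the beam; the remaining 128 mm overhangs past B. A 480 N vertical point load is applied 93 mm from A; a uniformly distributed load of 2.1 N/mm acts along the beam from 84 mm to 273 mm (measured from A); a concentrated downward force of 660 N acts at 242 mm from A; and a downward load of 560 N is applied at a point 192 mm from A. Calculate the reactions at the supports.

A_x = 0, A_y = 862.3 N, B_y = 1235 N

Resultant of the distributed load: 2.1 × 189 = 396.9 N at 178.5 mm from A.
Moments about A: B_y·310 − 480·93 − (2.1·189)·178.5 − 660·242 − 560·192 = 0 → B_y = 382726.65/310 = 1234.6 ≈ 1235 N.
ΣF_y = 0: A_y + 1234.6 − 480 − 2.1·189 − 660 − 560 = 0 → A_y = 862.3 N.
ΣF_x = 0: no horizontal applied forces, so A_x = 0.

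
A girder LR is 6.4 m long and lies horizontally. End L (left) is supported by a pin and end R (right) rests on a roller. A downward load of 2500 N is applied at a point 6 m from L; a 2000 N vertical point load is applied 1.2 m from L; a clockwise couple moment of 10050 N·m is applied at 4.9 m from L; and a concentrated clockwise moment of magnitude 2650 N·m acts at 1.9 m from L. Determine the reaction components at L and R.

Taking moments about L: R_y·6.4 − 2500·6 − 2000·1.2 − 10050 − 2650 = 0 → R_y = 30100/6.4 = 4703.12 ≈ 4703 N.
ΣF_y = 0: L_y + 4703.12 − 2500 − 2000 = 0 → L_y = -203.1 N.
ΣF_x = 0: no horizontal applied forces, so L_x = 0.

L_x = 0, L_y = -203.1 N, R_y = 4703 N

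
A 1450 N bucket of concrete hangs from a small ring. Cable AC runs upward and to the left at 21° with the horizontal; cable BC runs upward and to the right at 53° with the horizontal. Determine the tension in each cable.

ΣF_x = 0: −T_AC·cos21° + T_BC·cos53° = 0 → T_BC = 1.55127·T_AC.
ΣF_y = 0: T_AC·sin21° + T_BC·sin53° = 1450.
Substitute: T_AC·(0.358368 + 1.55127·0.798636) = 1450 → T_AC = 907.8 N.
Then T_BC = 1.55127 × 907.8 = 1408 N.

T_AC = 907.8 N, T_BC = 1408 N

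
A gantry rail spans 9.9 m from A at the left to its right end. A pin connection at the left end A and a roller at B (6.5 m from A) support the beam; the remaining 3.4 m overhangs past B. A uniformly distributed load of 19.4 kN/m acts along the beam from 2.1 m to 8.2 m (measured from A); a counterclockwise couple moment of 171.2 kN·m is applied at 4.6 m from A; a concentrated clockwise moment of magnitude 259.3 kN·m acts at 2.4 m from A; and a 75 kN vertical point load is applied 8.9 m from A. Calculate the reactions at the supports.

A_x = 0, A_y = -16.67 kN, B_y = 210.0 kN

Resultant of the distributed load: 19.4 × 6.1 = 118.34 kN at 5.15 m from A.
ΣM about A: B_y·6.5 − (19.4·6.1)·5.15 + 171.2 − 259.3 − 75·8.9 = 0 → B_y = 1365.051/6.5 = 210.008 ≈ 210.0 kN.
ΣF_y = 0: A_y + 210.008 − 19.4·6.1 − 75 = 0 → A_y = -16.67 kN.
ΣF_x = 0: no horizontal applied forces, so A_x = 0.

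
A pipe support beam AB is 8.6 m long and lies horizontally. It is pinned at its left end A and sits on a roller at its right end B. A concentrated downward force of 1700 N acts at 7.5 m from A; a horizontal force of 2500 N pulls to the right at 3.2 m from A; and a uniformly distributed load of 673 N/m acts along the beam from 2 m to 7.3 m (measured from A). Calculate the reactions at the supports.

A_x = -2500 N, A_y = 1856 N, B_y = 3411 N

Resultant of the distributed load: 673 × 5.3 = 3566.9 N at 4.65 m from A.
ΣM about A: B_y·8.6 − 1700·7.5 − (673·5.3)·4.65 = 0 → B_y = 29336.085/8.6 = 3411.17 ≈ 3411 N.
ΣF_y = 0: A_y + 3411.17 − 1700 − 673·5.3 = 0 → A_y = 1856 N.
ΣF_x = 0: A_x + 2500 = 0 → A_x = -2500 N.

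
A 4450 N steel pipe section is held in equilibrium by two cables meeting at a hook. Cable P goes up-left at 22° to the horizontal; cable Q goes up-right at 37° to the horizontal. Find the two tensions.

T_P = 4146 N, T_Q = 4813 N

ΣF_x = 0: −T_P·cos22° + T_Q·cos37° = 0 → T_Q = 1.16096·T_P.
ΣF_y = 0: T_P·sin22° + T_Q·sin37° = 4450.
Substitute: T_P·(0.374607 + 1.16096·0.601815) = 4450 → T_P = 4146.13 ≈ 4146 N.
Then T_Q = 1.16096 × 4146.13 = 4813 N.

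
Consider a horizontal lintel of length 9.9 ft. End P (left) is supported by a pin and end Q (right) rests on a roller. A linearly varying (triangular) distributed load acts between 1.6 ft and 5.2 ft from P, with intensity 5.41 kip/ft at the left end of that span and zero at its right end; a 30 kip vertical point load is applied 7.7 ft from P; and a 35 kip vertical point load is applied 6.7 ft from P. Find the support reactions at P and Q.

P_x = 0, P_y = 24.96 kip, Q_y = 49.77 kip

Resultant of the triangular load: ½ × 5.41 × 3.6 = 9.738 kip, acting at 2.8 ft from P (one-third of the span from the peak).
Moments about P: Q_y·9.9 − (½·5.41·3.6)·2.8 − 30·7.7 − 35·6.7 = 0 → Q_y = 492.7664/9.9 = 49.7744 ≈ 49.77 kip.
ΣF_y = 0: P_y + 49.7744 − ½·5.41·3.6 − 30 − 35 = 0 → P_y = 24.96 kip.
ΣF_x = 0: no horizontal applied forces, so P_x = 0.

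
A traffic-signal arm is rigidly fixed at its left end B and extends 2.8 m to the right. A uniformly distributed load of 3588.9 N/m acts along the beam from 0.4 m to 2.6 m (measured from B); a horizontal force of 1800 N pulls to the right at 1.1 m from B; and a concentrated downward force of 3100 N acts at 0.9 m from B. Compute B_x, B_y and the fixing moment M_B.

B_x = -1800 N, B_y = 11000 N, M_B = 14630 N·m

Resultant of the distributed load: 3588.9 × 2.2 = 7895.58 N at 1.5 m from B.
ΣF_x = 0: B_x + 1800 = 0 → B_x = -1800 N.
ΣF_y = 0: B_y − 3588.9·2.2 − 3100 = 0 → B_y = 11000 N.
ΣM about B: M_B − (3588.9·2.2)·1.5 − 3100·0.9 = 0 → M_B = 14630 N·m.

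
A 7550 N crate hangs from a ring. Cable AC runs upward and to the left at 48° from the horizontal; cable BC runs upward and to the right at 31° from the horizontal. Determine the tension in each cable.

ΣF_x = 0: −T_AC·cos48° + T_BC·cos31° = 0 → T_BC = 0.78063·T_AC.
ΣF_y = 0: T_AC·sin48° + T_BC·sin31° = 7550.
Substitute: T_AC·(0.743145 + 0.78063·0.515038) = 7550 → T_AC = 6592.74 ≈ 6593 N.
Then T_BC = 0.78063 × 6592.74 = 5146 N.

T_AC = 6593 N, T_BC = 5146 N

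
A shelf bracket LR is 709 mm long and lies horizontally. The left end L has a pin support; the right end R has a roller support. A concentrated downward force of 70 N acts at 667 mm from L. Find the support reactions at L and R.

L_x = 0, L_y = 4.147 N, R_y = 65.85 N

Moments about L: R_y·709 − 70·667 = 0 → R_y = 46690/709 = 65.8533 ≈ 65.85 N.
ΣF_y = 0: L_y + 65.8533 − 70 = 0 → L_y = 4.147 N.
ΣF_x = 0: no horizontal applied forces, so L_x = 0.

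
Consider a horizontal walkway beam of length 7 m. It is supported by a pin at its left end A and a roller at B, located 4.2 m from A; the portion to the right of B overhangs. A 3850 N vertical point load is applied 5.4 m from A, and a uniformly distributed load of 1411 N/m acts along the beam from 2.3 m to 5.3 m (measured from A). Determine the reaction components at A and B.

Resultant of the distributed load: 1411 × 3 = 4233 N at 3.8 m from A.
Taking moments about A: B_y·4.2 − 3850·5.4 − (1411·3)·3.8 = 0 → B_y = 36875.4/4.2 = 8779.86 ≈ 8780 N.
ΣF_y = 0: A_y + 8779.86 − 3850 − 1411·3 = 0 → A_y = -696.9 N.
ΣF_x = 0: no horizontal applied forces, so A_x = 0.

A_x = 0, A_y = -696.9 N, B_y = 8780 N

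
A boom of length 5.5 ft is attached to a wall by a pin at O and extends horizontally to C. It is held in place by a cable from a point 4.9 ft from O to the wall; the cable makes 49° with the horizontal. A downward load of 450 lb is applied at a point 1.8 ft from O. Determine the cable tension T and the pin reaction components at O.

T = 219.0 lb, O_x = 143.7 lb, O_y = 284.7 lb

ΣM about O: T·sin49°·4.9 − 450·1.8 = 0 → T = 810/(4.9·0.75471) = 219.033 ≈ 219.0 lb.
ΣF_x = 0: O_x − T·cos49° = 0 → O_x = 219.033 × 0.656059 = 143.7 lb.
ΣF_y = 0: O_y + T·sin49° − 450 = 0 → O_y = 450 − 219.033 × 0.75471 = 284.7 lb.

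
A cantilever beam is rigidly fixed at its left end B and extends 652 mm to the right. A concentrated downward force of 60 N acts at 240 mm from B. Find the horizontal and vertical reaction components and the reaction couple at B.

ΣF_x = 0: B_x = 0.
ΣF_y = 0: B_y − 60 = 0 → B_y = 60.00 N.
ΣM about B: M_B − 60·240 = 0 → M_B = 14400 N·mm.

B_x = 0, B_y = 60.00 N, M_B = 14400 N·mm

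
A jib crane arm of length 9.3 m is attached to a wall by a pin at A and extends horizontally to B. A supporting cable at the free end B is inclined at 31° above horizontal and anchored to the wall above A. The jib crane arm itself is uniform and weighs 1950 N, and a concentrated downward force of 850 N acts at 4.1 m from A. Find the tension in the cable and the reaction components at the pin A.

T = 2621 N, A_x = 2246 N, A_y = 1450 N

ΣM about A: T·sin31°·9.3 − 1950·4.65 − 850·4.1 = 0 → T = 12552.5/(9.3·0.515038) = 2620.64 ≈ 2621 N.
ΣF_x = 0: A_x − T·cos31° = 0 → A_x = 2620.64 × 0.857167 = 2246 N.
ΣF_y = 0: A_y + T·sin31° − 1950 − 850 = 0 → A_y = 2800 − 2620.64 × 0.515038 = 1450 N.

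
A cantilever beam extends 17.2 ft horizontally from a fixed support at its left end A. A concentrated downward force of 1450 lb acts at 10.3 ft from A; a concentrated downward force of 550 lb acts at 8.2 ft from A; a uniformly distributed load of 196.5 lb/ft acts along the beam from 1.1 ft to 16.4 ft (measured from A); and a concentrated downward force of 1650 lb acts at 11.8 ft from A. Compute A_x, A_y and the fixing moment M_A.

A_x = 0, A_y = 6656 lb, M_A = 65220 lb·ft

Resultant of the distributed load: 196.5 × 15.3 = 3006.45 lb at 8.75 ft from A.
ΣF_x = 0: A_x = 0.
ΣF_y = 0: A_y − 1450 − 550 − 196.5·15.3 − 1650 = 0 → A_y = 6656 lb.
ΣM about A: M_A − 1450·10.3 − 550·8.2 − (196.5·15.3)·8.75 − 1650·11.8 = 0 → M_A = 65220 lb·ft.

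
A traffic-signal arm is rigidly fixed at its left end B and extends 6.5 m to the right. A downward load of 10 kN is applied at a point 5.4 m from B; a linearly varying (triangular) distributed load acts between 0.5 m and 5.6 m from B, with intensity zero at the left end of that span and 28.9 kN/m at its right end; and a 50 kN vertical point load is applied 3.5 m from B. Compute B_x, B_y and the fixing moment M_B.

B_x = 0, B_y = 133.7 kN, M_B = 516.4 kN·m

Resultant of the triangular load: ½ × 28.9 × 5.1 = 73.695 kN, acting at 3.9 m from B (one-third of the span from the peak).
ΣF_x = 0: B_x = 0.
ΣF_y = 0: B_y − 10 − ½·28.9·5.1 − 50 = 0 → B_y = 133.7 kN.
ΣM about B: M_B − 10·5.4 − (½·28.9·5.1)·3.9 − 50·3.5 = 0 → M_B = 516.4 kN·m.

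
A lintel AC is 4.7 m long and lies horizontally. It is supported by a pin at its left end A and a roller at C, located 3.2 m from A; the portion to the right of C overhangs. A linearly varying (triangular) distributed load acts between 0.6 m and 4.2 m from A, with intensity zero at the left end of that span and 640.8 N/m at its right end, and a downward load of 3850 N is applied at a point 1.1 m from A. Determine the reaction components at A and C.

Resultant of the triangular load: ½ × 640.8 × 3.6 = 1153.44 N, acting at 3 m from A (one-third of the span from the peak).
Taking moments about A: C_y·3.2 − (½·640.8·3.6)·3 − 3850·1.1 = 0 → C_y = 7695.32/3.2 = 2404.79 ≈ 2405 N.
ΣF_y = 0: A_y + 2404.79 − ½·640.8·3.6 − 3850 = 0 → A_y = 2599 N.
ΣF_x = 0: no horizontal applied forces, so A_x = 0.

A_x = 0, A_y = 2599 N, C_y = 2405 N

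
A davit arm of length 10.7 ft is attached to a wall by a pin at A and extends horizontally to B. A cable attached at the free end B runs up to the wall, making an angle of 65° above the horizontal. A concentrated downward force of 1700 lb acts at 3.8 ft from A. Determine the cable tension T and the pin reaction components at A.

ΣM about A: T·sin65°·10.7 − 1700·3.8 = 0 → T = 6460/(10.7·0.906308) = 666.151 ≈ 666.2 lb.
ΣF_x = 0: A_x − T·cos65° = 0 → A_x = 666.151 × 0.422618 = 281.5 lb.
ΣF_y = 0: A_y + T·sin65° − 1700 = 0 → A_y = 1700 − 666.151 × 0.906308 = 1096 lb.

T = 666.2 lb, A_x = 281.5 lb, A_y = 1096 lb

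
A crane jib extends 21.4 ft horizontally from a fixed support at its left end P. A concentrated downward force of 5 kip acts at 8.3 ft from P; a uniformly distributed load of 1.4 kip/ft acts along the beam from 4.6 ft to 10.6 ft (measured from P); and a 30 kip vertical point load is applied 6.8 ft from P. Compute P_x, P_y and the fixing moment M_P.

P_x = 0, P_y = 43.40 kip, M_P = 309.3 kip·ft

Resultant of the distributed load: 1.4 × 6 = 8.4 kip at 7.6 ft from P.
ΣF_x = 0: P_x = 0.
ΣF_y = 0: P_y − 5 − 1.4·6 − 30 = 0 → P_y = 43.40 kip.
ΣM about P: M_P − 5·8.3 − (1.4·6)·7.6 − 30·6.8 = 0 → M_P = 309.3 kip·ft.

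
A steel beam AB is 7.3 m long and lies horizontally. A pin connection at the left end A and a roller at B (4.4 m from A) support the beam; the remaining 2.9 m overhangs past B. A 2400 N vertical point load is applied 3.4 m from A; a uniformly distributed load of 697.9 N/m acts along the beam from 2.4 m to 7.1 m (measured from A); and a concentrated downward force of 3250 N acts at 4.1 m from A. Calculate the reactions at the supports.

A_x = 0, A_y = 506.1 N, B_y = 8424 N

Resultant of the distributed load: 697.9 × 4.7 = 3280.13 N at 4.75 m from A.
Moments about A: B_y·4.4 − 2400·3.4 − (697.9·4.7)·4.75 − 3250·4.1 = 0 → B_y = 37065.6175/4.4 = 8424 N.
ΣF_y = 0: A_y + 8424 − 2400 − 697.9·4.7 − 3250 = 0 → A_y = 506.1 N.
ΣF_x = 0: no horizontal applied forces, so A_x = 0.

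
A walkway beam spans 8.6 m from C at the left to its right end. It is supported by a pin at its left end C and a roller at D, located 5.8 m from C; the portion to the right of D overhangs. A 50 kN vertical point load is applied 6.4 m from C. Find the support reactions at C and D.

ΣM about C: D_y·5.8 − 50·6.4 = 0 → D_y = 320/5.8 = 55.1724 ≈ 55.17 kN.
ΣF_y = 0: C_y + 55.1724 − 50 = 0 → C_y = -5.172 kN.
ΣF_x = 0: no horizontal applied forces, so C_x = 0.

C_x = 0, C_y = -5.172 kN, D_y = 55.17 kN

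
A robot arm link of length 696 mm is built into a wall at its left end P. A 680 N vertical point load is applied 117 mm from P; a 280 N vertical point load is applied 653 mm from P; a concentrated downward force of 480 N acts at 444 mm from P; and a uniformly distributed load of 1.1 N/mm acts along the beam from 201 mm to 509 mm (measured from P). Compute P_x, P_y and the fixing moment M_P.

Resultant of the distributed load: 1.1 × 308 = 338.8 N at 355 mm from P.
ΣF_x = 0: P_x = 0.
ΣF_y = 0: P_y − 680 − 280 − 480 − 1.1·308 = 0 → P_y = 1779 N.
ΣM about P: M_P − 680·117 − 280·653 − 480·444 − (1.1·308)·355 = 0 → M_P = 595800 N·mm.

P_x = 0, P_y = 1779 N, M_P = 595800 N·mm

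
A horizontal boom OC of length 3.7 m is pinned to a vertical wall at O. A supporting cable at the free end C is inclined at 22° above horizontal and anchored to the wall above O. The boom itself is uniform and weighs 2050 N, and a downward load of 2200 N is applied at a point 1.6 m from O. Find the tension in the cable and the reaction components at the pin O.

ΣM about O: T·sin22°·3.7 − 2050·1.85 − 2200·1.6 = 0 → T = 7312.5/(3.7·0.374607) = 5275.8 ≈ 5276 N.
ΣF_x = 0: O_x − T·cos22° = 0 → O_x = 5275.8 × 0.927184 = 4892 N.
ΣF_y = 0: O_y + T·sin22° − 2050 − 2200 = 0 → O_y = 4250 − 5275.8 × 0.374607 = 2274 N.

T = 5276 N, O_x = 4892 N, O_y = 2274 N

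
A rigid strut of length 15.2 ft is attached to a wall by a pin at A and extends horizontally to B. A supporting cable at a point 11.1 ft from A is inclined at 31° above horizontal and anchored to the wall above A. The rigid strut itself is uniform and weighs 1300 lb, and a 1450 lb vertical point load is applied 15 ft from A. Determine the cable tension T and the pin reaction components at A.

ΣM about A: T·sin31°·11.1 − 1300·7.6 − 1450·15 = 0 → T = 31630/(11.1·0.515038) = 5532.7 ≈ 5533 lb.
ΣF_x = 0: A_x − T·cos31° = 0 → A_x = 5532.7 × 0.857167 = 4742 lb.
ΣF_y = 0: A_y + T·sin31° − 1300 − 1450 = 0 → A_y = 2750 − 5532.7 × 0.515038 = -99.55 lb.

T = 5533 lb, A_x = 4742 lb, A_y = -99.55 lb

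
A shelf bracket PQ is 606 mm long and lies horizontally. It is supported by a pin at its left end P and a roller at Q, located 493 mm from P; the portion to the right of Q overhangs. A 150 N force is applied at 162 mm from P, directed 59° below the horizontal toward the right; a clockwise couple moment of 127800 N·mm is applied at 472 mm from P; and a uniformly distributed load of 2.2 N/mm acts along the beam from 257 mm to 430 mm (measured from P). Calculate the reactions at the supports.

Resultant of the distributed load: 2.2 × 173 = 380.6 N at 343.5 mm from P.
ΣM about P: Q_y·493 − 150·sin59°·162 − 127800 − (2.2·173)·343.5 = 0 → Q_y = 279365/493 = 566.663 ≈ 566.7 N.
ΣF_y = 0: P_y + 566.663 − 150·sin59° − 2.2·173 = 0 → P_y = -57.49 N.
ΣF_x = 0: P_x + 150·cos59° = 0 → P_x = -77.26 N.

P_x = -77.26 N, P_y = -57.49 N, Q_y = 566.7 N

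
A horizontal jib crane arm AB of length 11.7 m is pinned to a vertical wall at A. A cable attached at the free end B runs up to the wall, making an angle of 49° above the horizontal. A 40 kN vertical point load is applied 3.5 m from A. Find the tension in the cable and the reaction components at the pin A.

ΣM about A: T·sin49°·11.7 − 40·3.5 = 0 → T = 140/(11.7·0.75471) = 15.8548 ≈ 15.85 kN.
ΣF_x = 0: A_x − T·cos49° = 0 → A_x = 15.8548 × 0.656059 = 10.40 kN.
ΣF_y = 0: A_y + T·sin49° − 40 = 0 → A_y = 40 − 15.8548 × 0.75471 = 28.03 kN.

T = 15.85 kN, A_x = 10.40 kN, A_y = 28.03 kN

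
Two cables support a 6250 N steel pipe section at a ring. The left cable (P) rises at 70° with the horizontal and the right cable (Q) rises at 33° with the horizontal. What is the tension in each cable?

T_P = 5380 N, T_Q = 2194 N

ΣF_x = 0: −T_P·cos70° + T_Q·cos33° = 0 → T_Q = 0.407812·T_P.
ΣF_y = 0: T_P·sin70° + T_Q·sin33° = 6250.
Substitute: T_P·(0.939693 + 0.407812·0.544639) = 6250 → T_P = 5379.57 ≈ 5380 N.
Then T_Q = 0.407812 × 5379.57 = 2194 N.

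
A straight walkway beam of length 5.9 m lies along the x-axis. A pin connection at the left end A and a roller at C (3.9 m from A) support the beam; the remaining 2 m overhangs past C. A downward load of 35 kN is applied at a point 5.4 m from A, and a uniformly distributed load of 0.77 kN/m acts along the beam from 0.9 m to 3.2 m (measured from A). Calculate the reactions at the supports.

Resultant of the distributed load: 0.77 × 2.3 = 1.771 kN at 2.05 m from A.
Moments about A: C_y·3.9 − 35·5.4 − (0.77·2.3)·2.05 = 0 → C_y = 192.63055/3.9 = 49.3924 ≈ 49.39 kN.
ΣF_y = 0: A_y + 49.3924 − 35 − 0.77·2.3 = 0 → A_y = -12.62 kN.
ΣF_x = 0: no horizontal applied forces, so A_x = 0.

A_x = 0, A_y = -12.62 kN, C_y = 49.39 kN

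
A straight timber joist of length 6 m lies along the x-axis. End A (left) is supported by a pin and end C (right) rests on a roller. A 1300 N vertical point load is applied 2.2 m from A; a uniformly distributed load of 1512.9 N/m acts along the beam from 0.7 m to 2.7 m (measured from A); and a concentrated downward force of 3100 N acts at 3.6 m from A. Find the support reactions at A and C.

A_x = 0, A_y = 4232 N, C_y = 3194 N

Resultant of the distributed load: 1512.9 × 2 = 3025.8 N at 1.7 m from A.
Taking moments about A: C_y·6 − 1300·2.2 − (1512.9·2)·1.7 − 3100·3.6 = 0 → C_y = 19163.86/6 = 3193.98 ≈ 3194 N.
ΣF_y = 0: A_y + 3193.98 − 1300 − 1512.9·2 − 3100 = 0 → A_y = 4232 N.
ΣF_x = 0: no horizontal applied forces, so A_x = 0.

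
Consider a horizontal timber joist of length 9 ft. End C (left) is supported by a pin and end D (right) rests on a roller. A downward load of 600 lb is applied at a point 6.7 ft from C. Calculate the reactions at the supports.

ΣM about C: D_y·9 − 600·6.7 = 0 → D_y = 4020/9 = 446.667 ≈ 446.7 lb.
ΣF_y = 0: C_y + 446.667 − 600 = 0 → C_y = 153.3 lb.
ΣF_x = 0: no horizontal applied forces, so C_x = 0.

C_x = 0, C_y = 153.3 lb, D_y = 446.7 lb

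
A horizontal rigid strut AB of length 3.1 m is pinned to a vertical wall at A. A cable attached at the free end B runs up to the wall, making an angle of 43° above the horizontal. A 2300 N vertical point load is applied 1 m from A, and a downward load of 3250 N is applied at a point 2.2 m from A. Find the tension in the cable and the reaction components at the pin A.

ΣM about A: T·sin43°·3.1 − 2300·1 − 3250·2.2 = 0 → T = 9450/(3.1·0.681998) = 4469.79 ≈ 4470 N.
ΣF_x = 0: A_x − T·cos43° = 0 → A_x = 4469.79 × 0.731354 = 3269 N.
ΣF_y = 0: A_y + T·sin43° − 2300 − 3250 = 0 → A_y = 5550 − 4469.79 × 0.681998 = 2502 N.

T = 4470 N, A_x = 3269 N, A_y = 2502 N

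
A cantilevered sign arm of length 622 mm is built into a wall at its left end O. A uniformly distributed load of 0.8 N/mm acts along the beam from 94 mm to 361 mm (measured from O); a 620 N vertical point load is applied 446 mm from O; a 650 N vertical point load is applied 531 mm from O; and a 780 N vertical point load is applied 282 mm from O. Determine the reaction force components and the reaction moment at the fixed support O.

Resultant of the distributed load: 0.8 × 267 = 213.6 N at 227.5 mm from O.
ΣF_x = 0: O_x = 0.
ΣF_y = 0: O_y − 0.8·267 − 620 − 650 − 780 = 0 → O_y = 2264 N.
ΣM about O: M_O − (0.8·267)·227.5 − 620·446 − 650·531 − 780·282 = 0 → M_O = 890200 N·mm.

O_x = 0, O_y = 2264 N, M_O = 890200 N·mm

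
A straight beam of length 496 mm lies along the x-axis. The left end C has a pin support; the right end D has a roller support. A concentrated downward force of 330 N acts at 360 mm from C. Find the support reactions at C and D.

C_x = 0, C_y = 90.48 N, D_y = 239.5 N

Taking moments about C: D_y·496 − 330·360 = 0 → D_y = 118800/496 = 239.516 ≈ 239.5 N.
ΣF_y = 0: C_y + 239.516 − 330 = 0 → C_y = 90.48 N.
ΣF_x = 0: no horizontal applied forces, so C_x = 0.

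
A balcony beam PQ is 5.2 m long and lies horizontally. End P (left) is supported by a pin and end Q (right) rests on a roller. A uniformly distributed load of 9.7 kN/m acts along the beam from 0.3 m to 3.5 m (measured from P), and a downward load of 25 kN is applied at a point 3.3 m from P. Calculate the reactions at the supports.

Resultant of the distributed load: 9.7 × 3.2 = 31.04 kN at 1.9 m from P.
Taking moments about P: Q_y·5.2 − (9.7·3.2)·1.9 − 25·3.3 = 0 → Q_y = 141.476/5.2 = 27.2069 ≈ 27.21 kN.
ΣF_y = 0: P_y + 27.2069 − 9.7·3.2 − 25 = 0 → P_y = 28.83 kN.
ΣF_x = 0: no horizontal applied forces, so P_x = 0.

P_x = 0, P_y = 28.83 kN, Q_y = 27.21 kN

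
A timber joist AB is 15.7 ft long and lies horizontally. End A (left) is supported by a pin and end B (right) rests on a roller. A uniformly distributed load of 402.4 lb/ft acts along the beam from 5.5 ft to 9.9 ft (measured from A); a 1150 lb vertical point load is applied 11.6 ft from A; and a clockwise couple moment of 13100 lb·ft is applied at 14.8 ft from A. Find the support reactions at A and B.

A_x = 0, A_y = 368.1 lb, B_y = 2552 lb

Resultant of the distributed load: 402.4 × 4.4 = 1770.56 lb at 7.7 ft from A.
ΣM about A: B_y·15.7 − (402.4·4.4)·7.7 − 1150·11.6 − 13100 = 0 → B_y = 40073.312/15.7 = 2552.44 ≈ 2552 lb.
ΣF_y = 0: A_y + 2552.44 − 402.4·4.4 − 1150 = 0 → A_y = 368.1 lb.
ΣF_x = 0: no horizontal applied forces, so A_x = 0.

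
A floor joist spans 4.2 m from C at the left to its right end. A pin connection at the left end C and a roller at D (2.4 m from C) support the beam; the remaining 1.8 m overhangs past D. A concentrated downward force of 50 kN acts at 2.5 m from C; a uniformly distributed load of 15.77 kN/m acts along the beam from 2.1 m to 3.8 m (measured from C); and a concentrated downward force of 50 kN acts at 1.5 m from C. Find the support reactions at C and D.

C_x = 0, C_y = 10.52 kN, D_y = 116.3 kN

Resultant of the distributed load: 15.77 × 1.7 = 26.809 kN at 2.95 m from C.
Taking moments about C: D_y·2.4 − 50·2.5 − (15.77·1.7)·2.95 − 50·1.5 = 0 → D_y = 279.08655/2.4 = 116.286 ≈ 116.3 kN.
ΣF_y = 0: C_y + 116.286 − 50 − 15.77·1.7 − 50 = 0 → C_y = 10.52 kN.
ΣF_x = 0: no horizontal applied forces, so C_x = 0.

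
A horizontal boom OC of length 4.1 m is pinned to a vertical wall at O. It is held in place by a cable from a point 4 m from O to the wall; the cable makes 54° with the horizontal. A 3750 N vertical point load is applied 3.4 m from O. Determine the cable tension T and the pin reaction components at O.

ΣM about O: T·sin54°·4 − 3750·3.4 = 0 → T = 12750/(4·0.809017) = 3939.97 ≈ 3940 N.
ΣF_x = 0: O_x − T·cos54° = 0 → O_x = 3939.97 × 0.587785 = 2316 N.
ΣF_y = 0: O_y + T·sin54° − 3750 = 0 → O_y = 3750 − 3939.97 × 0.809017 = 562.5 N.

T = 3940 N, O_x = 2316 N, O_y = 562.5 N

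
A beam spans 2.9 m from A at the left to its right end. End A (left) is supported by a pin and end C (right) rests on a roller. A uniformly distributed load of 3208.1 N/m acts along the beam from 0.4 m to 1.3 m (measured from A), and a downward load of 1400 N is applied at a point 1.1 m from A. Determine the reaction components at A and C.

A_x = 0, A_y = 2910 N, C_y = 1377 N

Resultant of the distributed load: 3208.1 × 0.9 = 2887.29 N at 0.85 m from A.
Taking moments about A: C_y·2.9 − (3208.1·0.9)·0.85 − 1400·1.1 = 0 → C_y = 3994.1965/2.9 = 1377.31 ≈ 1377 N.
ΣF_y = 0: A_y + 1377.31 − 3208.1·0.9 − 1400 = 0 → A_y = 2910 N.
ΣF_x = 0: no horizontal applied forces, so A_x = 0.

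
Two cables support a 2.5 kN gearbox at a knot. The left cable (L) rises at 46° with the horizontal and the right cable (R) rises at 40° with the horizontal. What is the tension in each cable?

T_L = 1.920 kN, T_R = 1.741 kN

ΣF_x = 0: −T_L·cos46° + T_R·cos40° = 0 → T_R = 0.906812·T_L.
ΣF_y = 0: T_L·sin46° + T_R·sin40° = 2.5.
Substitute: T_L·(0.71934 + 0.906812·0.642788) = 2.5 → T_L = 1.91979 ≈ 1.920 kN.
Then T_R = 0.906812 × 1.91979 = 1.741 kN.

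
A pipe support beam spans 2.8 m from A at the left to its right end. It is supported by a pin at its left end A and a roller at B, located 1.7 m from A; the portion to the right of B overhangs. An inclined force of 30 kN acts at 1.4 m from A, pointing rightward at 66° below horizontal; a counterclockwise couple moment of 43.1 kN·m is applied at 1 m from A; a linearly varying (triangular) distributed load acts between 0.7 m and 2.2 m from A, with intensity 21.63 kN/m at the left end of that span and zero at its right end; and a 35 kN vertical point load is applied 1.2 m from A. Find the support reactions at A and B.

Resultant of the triangular load: ½ × 21.63 × 1.5 = 16.2225 kN, acting at 1.2 m from A (one-third of the span from the peak).
Taking moments about A: B_y·1.7 − 30·sin66°·1.4 + 43.1 − (½·21.63·1.5)·1.2 − 35·1.2 = 0 → B_y = 56.7359/1.7 = 33.3741 ≈ 33.37 kN.
ΣF_y = 0: A_y + 33.3741 − 30·sin66° − ½·21.63·1.5 − 35 = 0 → A_y = 45.25 kN.
ΣF_x = 0: A_x + 30·cos66° = 0 → A_x = -12.20 kN.

A_x = -12.20 kN, A_y = 45.25 kN, B_y = 33.37 kN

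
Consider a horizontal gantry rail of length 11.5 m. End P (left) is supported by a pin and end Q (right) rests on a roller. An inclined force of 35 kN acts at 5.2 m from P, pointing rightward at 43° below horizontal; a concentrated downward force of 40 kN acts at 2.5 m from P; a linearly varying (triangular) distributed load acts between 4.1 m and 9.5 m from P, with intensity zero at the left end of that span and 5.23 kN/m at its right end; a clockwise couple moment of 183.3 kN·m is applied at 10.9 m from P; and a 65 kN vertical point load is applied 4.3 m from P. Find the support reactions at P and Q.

Resultant of the triangular load: ½ × 5.23 × 5.4 = 14.121 kN, acting at 7.7 m from P (one-third of the span from the peak).
ΣM about P: Q_y·11.5 − 35·sin43°·5.2 − 40·2.5 − (½·5.23·5.4)·7.7 − 183.3 − 65·4.3 = 0 → Q_y = 795.655/11.5 = 69.1874 ≈ 69.19 kN.
ΣF_y = 0: P_y + 69.1874 − 35·sin43° − 40 − ½·5.23·5.4 − 65 = 0 → P_y = 73.80 kN.
ΣF_x = 0: P_x + 35·cos43° = 0 → P_x = -25.60 kN.

P_x = -25.60 kN, P_y = 73.80 kN, Q_y = 69.19 kN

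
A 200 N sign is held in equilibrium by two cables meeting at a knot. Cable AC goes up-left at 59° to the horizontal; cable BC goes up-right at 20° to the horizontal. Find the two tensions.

T_AC = 191.5 N, T_BC = 104.9 N

ΣF_x = 0: −T_AC·cos59° + T_BC·cos20° = 0 → T_BC = 0.548092·T_AC.
ΣF_y = 0: T_AC·sin59° + T_BC·sin20° = 200.
Substitute: T_AC·(0.857167 + 0.548092·0.34202) = 200 → T_AC = 191.456 ≈ 191.5 N.
Then T_BC = 0.548092 × 191.456 = 104.9 N.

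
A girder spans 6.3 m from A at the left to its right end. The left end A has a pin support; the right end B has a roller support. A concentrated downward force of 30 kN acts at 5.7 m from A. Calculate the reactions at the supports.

A_x = 0, A_y = 2.857 kN, B_y = 27.14 kN

ΣM about A: B_y·6.3 − 30·5.7 = 0 → B_y = 171/6.3 = 27.1429 ≈ 27.14 kN.
ΣF_y = 0: A_y + 27.1429 − 30 = 0 → A_y = 2.857 kN.
ΣF_x = 0: no horizontal applied forces, so A_x = 0.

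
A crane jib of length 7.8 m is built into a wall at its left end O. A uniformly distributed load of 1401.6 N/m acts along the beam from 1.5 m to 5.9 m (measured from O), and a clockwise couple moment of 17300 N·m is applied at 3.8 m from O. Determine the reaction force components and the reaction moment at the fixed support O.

Resultant of the distributed load: 1401.6 × 4.4 = 6167.04 N at 3.7 m from O.
ΣF_x = 0: O_x = 0.
ΣF_y = 0: O_y − 1401.6·4.4 = 0 → O_y = 6167 N.
ΣM about O: M_O − (1401.6·4.4)·3.7 − 17300 = 0 → M_O = 40120 N·m.

O_x = 0, O_y = 6167 N, M_O = 40120 N·m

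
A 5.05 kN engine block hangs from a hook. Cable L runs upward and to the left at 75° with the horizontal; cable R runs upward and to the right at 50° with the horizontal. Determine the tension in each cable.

T_L = 3.963 kN, T_R = 1.596 kN

ΣF_x = 0: −T_L·cos75° + T_R·cos50° = 0 → T_R = 0.402651·T_L.
ΣF_y = 0: T_L·sin75° + T_R·sin50° = 5.05.
Substitute: T_L·(0.965926 + 0.402651·0.766044) = 5.05 → T_L = 3.96273 ≈ 3.963 kN.
Then T_R = 0.402651 × 3.96273 = 1.596 kN.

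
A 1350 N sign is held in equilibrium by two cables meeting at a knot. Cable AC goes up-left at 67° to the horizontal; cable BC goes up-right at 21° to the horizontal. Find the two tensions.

T_AC = 1261 N, T_BC = 527.8 N

ΣF_x = 0: −T_AC·cos67° + T_BC·cos21° = 0 → T_BC = 0.41853·T_AC.
ΣF_y = 0: T_AC·sin67° + T_BC·sin21° = 1350.
Substitute: T_AC·(0.920505 + 0.41853·0.358368) = 1350 → T_AC = 1261.1 ≈ 1261 N.
Then T_BC = 0.41853 × 1261.1 = 527.8 N.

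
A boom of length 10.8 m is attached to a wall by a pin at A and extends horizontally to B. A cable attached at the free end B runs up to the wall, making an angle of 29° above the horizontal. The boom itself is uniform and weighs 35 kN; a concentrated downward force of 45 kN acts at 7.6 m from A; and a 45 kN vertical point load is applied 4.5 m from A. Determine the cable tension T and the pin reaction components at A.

ΣM about A: T·sin29°·10.8 − 35·5.4 − 45·7.6 − 45·4.5 = 0 → T = 733.5/(10.8·0.48481) = 140.089 ≈ 140.1 kN.
ΣF_x = 0: A_x − T·cos29° = 0 → A_x = 140.089 × 0.87462 = 122.5 kN.
ΣF_y = 0: A_y + T·sin29° − 35 − 45 − 45 = 0 → A_y = 125 − 140.089 × 0.48481 = 57.08 kN.

T = 140.1 kN, A_x = 122.5 kN, A_y = 57.08 kN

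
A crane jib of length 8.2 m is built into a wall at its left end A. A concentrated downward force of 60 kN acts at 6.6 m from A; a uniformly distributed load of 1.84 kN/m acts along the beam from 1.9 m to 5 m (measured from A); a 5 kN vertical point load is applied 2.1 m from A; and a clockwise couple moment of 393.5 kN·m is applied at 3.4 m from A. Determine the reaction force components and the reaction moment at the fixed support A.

Resultant of the distributed load: 1.84 × 3.1 = 5.704 kN at 3.45 m from A.
ΣF_x = 0: A_x = 0.
ΣF_y = 0: A_y − 60 − 1.84·3.1 − 5 = 0 → A_y = 70.70 kN.
ΣM about A: M_A − 60·6.6 − (1.84·3.1)·3.45 − 5·2.1 − 393.5 = 0 → M_A = 819.7 kN·m.

A_x = 0, A_y = 70.70 kN, M_A = 819.7 kN·m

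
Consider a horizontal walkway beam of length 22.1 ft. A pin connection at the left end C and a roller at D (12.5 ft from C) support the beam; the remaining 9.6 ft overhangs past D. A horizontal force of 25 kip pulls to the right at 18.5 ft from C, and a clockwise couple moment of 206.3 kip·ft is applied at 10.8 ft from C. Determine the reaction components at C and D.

Moments about C: D_y·12.5 − 206.3 = 0 → D_y = 206.3/12.5 = 16.504 ≈ 16.50 kip.
ΣF_y = 0: C_y + 16.504  = 0 → C_y = -16.50 kip.
ΣF_x = 0: C_x + 25 = 0 → C_x = -25.00 kip.

C_x = -25.00 kip, C_y = -16.50 kip, D_y = 16.50 kip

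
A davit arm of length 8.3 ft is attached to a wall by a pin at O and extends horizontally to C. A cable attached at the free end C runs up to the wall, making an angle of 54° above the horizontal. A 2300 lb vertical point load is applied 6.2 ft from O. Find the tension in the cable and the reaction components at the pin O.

ΣM about O: T·sin54°·8.3 − 2300·6.2 = 0 → T = 14260/(8.3·0.809017) = 2123.65 ≈ 2124 lb.
ΣF_x = 0: O_x − T·cos54° = 0 → O_x = 2123.65 × 0.587785 = 1248 lb.
ΣF_y = 0: O_y + T·sin54° − 2300 = 0 → O_y = 2300 − 2123.65 × 0.809017 = 581.9 lb.

T = 2124 lb, O_x = 1248 lb, O_y = 581.9 lb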